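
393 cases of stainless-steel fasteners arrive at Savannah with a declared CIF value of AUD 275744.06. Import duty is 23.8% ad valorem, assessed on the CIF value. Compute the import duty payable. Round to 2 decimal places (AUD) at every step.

Import duty: AUD 65627.09

Import duty = 275744.06 × 23.8% = 65627.09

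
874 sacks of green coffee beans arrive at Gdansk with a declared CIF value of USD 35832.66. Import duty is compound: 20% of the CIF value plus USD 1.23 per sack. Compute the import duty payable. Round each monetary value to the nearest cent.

Ad valorem component: 35832.66 × 20% = 7166.53
Specific component: 874 × 1.23 = 1075.02
Import duty = 7166.53 + 1075.02 = 8241.55

Import duty: USD 8241.55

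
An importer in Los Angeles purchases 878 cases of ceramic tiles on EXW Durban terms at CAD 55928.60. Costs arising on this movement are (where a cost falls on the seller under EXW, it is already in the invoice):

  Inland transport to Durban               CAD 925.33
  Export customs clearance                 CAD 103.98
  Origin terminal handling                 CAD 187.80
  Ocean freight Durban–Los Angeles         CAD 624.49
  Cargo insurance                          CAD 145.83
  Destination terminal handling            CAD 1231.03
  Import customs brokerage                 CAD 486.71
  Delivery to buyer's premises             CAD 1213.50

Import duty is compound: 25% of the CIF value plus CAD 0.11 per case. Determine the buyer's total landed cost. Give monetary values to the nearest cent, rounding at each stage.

EXW: the seller makes goods available at their premises; the buyer bears all onward costs.
CIF value = EXW price + inland to port + export clearance + origin terminal + freight + insurance = 55928.60 + 925.33 + 103.98 + 187.80 + 624.49 + 145.83 = 57916.03
Ad valorem component: 57916.03 × 25% = 14479.01
Specific component: 878 × 0.11 = 96.58
Import duty = 14479.01 + 96.58 = 14575.59
Buyer bears: inland to port 925.33 + export clearance 103.98 + origin terminal 187.80 + freight 624.49 + insurance 145.83 + destination terminal 1231.03 + brokerage 486.71 + delivery 1213.50 + duty 14575.59 = 19494.26
Landed cost = invoice 55928.60 + 19494.26 = 75422.86

Total landed cost: CAD 75422.86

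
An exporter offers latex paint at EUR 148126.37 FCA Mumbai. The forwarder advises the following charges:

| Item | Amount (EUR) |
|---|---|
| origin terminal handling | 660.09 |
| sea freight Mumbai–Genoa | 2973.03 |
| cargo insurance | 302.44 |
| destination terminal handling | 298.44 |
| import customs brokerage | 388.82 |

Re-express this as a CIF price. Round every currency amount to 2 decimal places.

Not relevant to the conversion: brokerage, destination terminal — on the buyer under both terms; not part of either seller's price.
From FCA to CIF, the seller additionally bears: origin terminal, freight, insurance.
CIF price = 148126.37 + 660.09 + 2973.03 + 302.44 = 152061.93

CIF price: EUR 152061.93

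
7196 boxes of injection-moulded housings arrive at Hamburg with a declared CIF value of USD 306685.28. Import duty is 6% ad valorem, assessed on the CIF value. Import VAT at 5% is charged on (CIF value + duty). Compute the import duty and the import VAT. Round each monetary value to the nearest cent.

Import duty: USD 18401.12; import VAT: USD 16254.32

Import duty = 306685.28 × 6% = 18401.12
VAT base = CIF + duty = 306685.28 + 18401.12 = 325086.40
Import VAT = 325086.40 × 5% = 16254.32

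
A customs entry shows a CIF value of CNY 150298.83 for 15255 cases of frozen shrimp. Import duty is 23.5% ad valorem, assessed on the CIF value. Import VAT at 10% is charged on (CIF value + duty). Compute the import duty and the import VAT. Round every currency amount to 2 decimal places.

Import duty = 150298.83 × 23.5% = 35320.23
VAT base = CIF + duty = 150298.83 + 35320.23 = 185619.06
Import VAT = 185619.06 × 10% = 18561.91

Import duty: CNY 35320.23; import VAT: CNY 18561.91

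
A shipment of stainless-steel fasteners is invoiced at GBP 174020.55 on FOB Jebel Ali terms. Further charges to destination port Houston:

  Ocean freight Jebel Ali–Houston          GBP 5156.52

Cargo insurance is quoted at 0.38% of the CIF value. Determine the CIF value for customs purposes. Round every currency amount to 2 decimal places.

CIF value: GBP 179860.54

Let C be the CIF value. C = FOB price + freight + 0.38% × C
C − 0.38% × C = 174020.55 + 5156.52
0.9962 × C = 179177.07
C = 179177.07 / 0.9962 = 179860.54
Insurance premium = 0.38% × 179860.54 = 683.47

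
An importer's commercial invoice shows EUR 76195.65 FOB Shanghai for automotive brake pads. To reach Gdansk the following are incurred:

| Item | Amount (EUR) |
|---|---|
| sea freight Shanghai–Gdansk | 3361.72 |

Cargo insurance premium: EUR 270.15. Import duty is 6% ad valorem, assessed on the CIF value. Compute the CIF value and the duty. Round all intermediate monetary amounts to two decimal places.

CIF = FOB price + freight + insurance
CIF = 76195.65 + 3361.72 + 270.15 = 79827.52
Import duty = 79827.52 × 6% = 4789.65

CIF value: EUR 79827.52; import duty: EUR 4789.65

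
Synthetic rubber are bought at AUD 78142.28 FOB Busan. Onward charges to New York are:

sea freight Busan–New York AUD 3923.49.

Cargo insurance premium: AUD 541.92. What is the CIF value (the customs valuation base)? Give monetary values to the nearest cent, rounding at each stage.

CIF value: AUD 82607.69

CIF = FOB price + freight + insurance
CIF = 78142.28 + 3923.49 + 541.92 = 82607.69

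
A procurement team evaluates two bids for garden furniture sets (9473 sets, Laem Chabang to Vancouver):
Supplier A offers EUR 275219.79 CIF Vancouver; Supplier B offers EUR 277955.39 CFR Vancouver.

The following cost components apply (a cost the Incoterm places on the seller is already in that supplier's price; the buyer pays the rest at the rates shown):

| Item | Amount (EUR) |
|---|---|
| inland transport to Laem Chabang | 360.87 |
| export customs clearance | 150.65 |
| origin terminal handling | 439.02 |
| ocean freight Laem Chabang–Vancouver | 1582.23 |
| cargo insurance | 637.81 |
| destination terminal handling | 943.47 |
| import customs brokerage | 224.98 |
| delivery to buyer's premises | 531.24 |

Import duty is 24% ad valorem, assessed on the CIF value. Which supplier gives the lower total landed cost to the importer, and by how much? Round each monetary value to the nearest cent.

Supplier A is cheaper by EUR 4183.03

Supplier A (CIF):
The CIF price already equals the CIF value: 275219.79
Import duty = 275219.79 × 24% = 66052.75
Buyer bears (A): 943.47 + 224.98 + 531.24 = 1699.69
Landed cost (A) = invoice 275219.79 + 1699.69 + duty 66052.75 = 342972.23
Supplier B (CFR):
CIF value = CFR price + insurance = 277955.39 + 637.81 = 278593.20
Import duty = 278593.20 × 24% = 66862.37
Buyer bears (B): 637.81 + 943.47 + 224.98 + 531.24 = 2337.50
Landed cost (B) = invoice 277955.39 + 2337.50 + duty 66862.37 = 347155.26
Difference = |342972.23 − 347155.26| = 4183.03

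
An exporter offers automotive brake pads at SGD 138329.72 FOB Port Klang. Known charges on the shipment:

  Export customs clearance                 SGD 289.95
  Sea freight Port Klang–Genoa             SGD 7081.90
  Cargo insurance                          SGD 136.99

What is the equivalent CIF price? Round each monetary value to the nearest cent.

CIF price: SGD 145548.61

Not relevant to the conversion: export clearance — on the seller under both FOB and CIF; already in the FOB price and stays in the CIF price.
From FOB to CIF, the seller additionally bears: freight, insurance.
CIF price = 138329.72 + 7081.90 + 136.99 = 145548.61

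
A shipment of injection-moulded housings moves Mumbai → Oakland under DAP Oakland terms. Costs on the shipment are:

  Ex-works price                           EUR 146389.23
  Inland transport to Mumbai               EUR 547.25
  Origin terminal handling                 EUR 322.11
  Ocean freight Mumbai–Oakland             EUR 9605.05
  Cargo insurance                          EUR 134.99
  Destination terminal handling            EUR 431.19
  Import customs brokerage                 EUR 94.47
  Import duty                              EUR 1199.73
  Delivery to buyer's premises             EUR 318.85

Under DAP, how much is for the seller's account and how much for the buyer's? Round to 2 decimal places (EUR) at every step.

Seller: EUR 157748.67; buyer: EUR 1294.20

DAP: the seller bears all costs to the named destination except import duty and clearance.
Seller's account: goods 146389.23 + inland to port 547.25 + origin terminal 322.11 + freight 9605.05 + insurance 134.99 + destination terminal 431.19 + delivery 318.85 = 157748.67
Buyer's account: brokerage 94.47 + duty 1199.73 = 1294.20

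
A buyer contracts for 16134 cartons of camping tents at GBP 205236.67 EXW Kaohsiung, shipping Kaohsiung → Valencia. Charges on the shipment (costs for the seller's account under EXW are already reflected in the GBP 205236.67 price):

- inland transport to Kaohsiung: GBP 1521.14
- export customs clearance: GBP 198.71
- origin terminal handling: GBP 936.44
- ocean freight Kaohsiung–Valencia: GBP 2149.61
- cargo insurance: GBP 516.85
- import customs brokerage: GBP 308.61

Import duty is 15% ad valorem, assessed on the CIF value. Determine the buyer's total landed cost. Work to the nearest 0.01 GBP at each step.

Total landed cost: GBP 242451.94

EXW: the seller makes goods available at their premises; the buyer bears all onward costs.
CIF value = EXW price + inland to port + export clearance + origin terminal + freight + insurance = 205236.67 + 1521.14 + 198.71 + 936.44 + 2149.61 + 516.85 = 210559.42
Import duty = 210559.42 × 15% = 31583.91
Buyer bears: inland to port 1521.14 + export clearance 198.71 + origin terminal 936.44 + freight 2149.61 + insurance 516.85 + brokerage 308.61 + duty 31583.91 = 37215.27
Landed cost = invoice 205236.67 + 37215.27 = 242451.94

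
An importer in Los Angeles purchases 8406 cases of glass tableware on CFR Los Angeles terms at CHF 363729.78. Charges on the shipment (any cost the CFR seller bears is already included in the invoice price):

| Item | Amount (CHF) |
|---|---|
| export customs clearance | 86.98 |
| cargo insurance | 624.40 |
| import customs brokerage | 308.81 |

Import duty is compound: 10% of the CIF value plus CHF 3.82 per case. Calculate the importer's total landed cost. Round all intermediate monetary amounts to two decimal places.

CFR: the seller pays costs through ocean freight to the destination port, but not insurance.
Already in the invoice (seller's account under CFR): export clearance — exclude.
CIF value = CFR price + insurance = 363729.78 + 624.40 = 364354.18
Ad valorem component: 364354.18 × 10% = 36435.42
Specific component: 8406 × 3.82 = 32110.92
Import duty = 36435.42 + 32110.92 = 68546.34
Buyer bears: insurance 624.40 + brokerage 308.81 + duty 68546.34 = 69479.55
Landed cost = invoice 363729.78 + 69479.55 = 433209.33

Total landed cost: CHF 433209.33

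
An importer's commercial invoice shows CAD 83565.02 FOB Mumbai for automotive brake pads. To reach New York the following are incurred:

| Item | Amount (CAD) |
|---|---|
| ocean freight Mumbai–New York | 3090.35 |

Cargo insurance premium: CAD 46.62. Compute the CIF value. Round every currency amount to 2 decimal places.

CIF value: CAD 86701.99

CIF = FOB price + freight + insurance
CIF = 83565.02 + 3090.35 + 46.62 = 86701.99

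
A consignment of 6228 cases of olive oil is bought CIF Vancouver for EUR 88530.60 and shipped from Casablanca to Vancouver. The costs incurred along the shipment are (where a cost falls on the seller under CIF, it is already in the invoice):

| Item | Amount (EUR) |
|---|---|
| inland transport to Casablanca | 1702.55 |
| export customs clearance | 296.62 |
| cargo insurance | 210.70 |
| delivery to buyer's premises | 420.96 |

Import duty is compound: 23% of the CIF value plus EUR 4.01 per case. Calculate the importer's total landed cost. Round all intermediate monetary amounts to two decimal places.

CIF: the seller pays costs through ocean freight and marine insurance to the destination port.
Already in the invoice (seller's account under CIF): inland to port, export clearance, insurance — exclude.
The CIF price already equals the CIF value: 88530.60
Ad valorem component: 88530.60 × 23% = 20362.04
Specific component: 6228 × 4.01 = 24974.28
Import duty = 20362.04 + 24974.28 = 45336.32
Buyer bears: delivery 420.96 + duty 45336.32 = 45757.28
Landed cost = invoice 88530.60 + 45757.28 = 134287.88

Total landed cost: EUR 134287.88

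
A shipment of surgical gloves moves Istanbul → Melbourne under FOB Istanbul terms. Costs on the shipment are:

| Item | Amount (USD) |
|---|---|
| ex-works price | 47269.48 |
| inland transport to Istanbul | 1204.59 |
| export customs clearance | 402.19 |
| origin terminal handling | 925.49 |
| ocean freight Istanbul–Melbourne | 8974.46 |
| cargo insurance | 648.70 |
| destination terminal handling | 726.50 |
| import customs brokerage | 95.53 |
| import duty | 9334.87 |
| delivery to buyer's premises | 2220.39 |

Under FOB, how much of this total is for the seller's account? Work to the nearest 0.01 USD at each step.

FOB: the seller bears costs until goods are on board at the origin port; the buyer bears freight, insurance and all costs thereafter.
Seller's account: goods 47269.48 + inland to port 1204.59 + export clearance 402.19 + origin terminal 925.49 = 49801.75
Buyer's account: freight 8974.46 + insurance 648.70 + destination terminal 726.50 + brokerage 95.53 + duty 9334.87 + delivery 2220.39 = 22000.45

Seller's account: USD 49801.75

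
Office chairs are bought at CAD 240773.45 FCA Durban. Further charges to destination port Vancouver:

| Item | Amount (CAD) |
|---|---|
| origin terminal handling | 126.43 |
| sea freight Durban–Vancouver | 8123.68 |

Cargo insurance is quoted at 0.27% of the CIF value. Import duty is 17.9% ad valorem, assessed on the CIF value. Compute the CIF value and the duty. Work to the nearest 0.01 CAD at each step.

CIF value: CAD 249697.74; import duty: CAD 44695.90

Let C be the CIF value. C = FCA price + pre-shipment costs + freight + 0.27% × C
C − 0.27% × C = 240773.45 + 126.43 + 8123.68
0.9973 × C = 249023.56
C = 249023.56 / 0.9973 = 249697.74
Insurance premium = 0.27% × 249697.74 = 674.18
Import duty = 249697.74 × 17.9% = 44695.90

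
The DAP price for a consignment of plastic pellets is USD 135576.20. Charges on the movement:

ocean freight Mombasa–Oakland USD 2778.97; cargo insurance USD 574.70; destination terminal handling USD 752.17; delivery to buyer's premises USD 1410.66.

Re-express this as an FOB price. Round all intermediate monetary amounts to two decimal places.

FOB price: USD 130059.70

From DAP to FOB, the seller no longer bears: freight, insurance, destination terminal, delivery.
FOB price = 135576.20 − 2778.97 − 574.70 − 752.17 − 1410.66 = 130059.70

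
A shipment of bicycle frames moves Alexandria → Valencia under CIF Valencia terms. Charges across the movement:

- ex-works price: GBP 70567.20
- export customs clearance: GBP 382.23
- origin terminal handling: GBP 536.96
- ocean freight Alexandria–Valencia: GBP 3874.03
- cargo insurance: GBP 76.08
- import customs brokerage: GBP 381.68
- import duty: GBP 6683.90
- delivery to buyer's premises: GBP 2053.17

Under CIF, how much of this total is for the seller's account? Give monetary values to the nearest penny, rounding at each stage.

Seller's account: GBP 75436.50

CIF: the seller pays costs through ocean freight and marine insurance to the destination port.
Seller's account: goods 70567.20 + export clearance 382.23 + origin terminal 536.96 + freight 3874.03 + insurance 76.08 = 75436.50
Buyer's account: brokerage 381.68 + duty 6683.90 + delivery 2053.17 = 9118.75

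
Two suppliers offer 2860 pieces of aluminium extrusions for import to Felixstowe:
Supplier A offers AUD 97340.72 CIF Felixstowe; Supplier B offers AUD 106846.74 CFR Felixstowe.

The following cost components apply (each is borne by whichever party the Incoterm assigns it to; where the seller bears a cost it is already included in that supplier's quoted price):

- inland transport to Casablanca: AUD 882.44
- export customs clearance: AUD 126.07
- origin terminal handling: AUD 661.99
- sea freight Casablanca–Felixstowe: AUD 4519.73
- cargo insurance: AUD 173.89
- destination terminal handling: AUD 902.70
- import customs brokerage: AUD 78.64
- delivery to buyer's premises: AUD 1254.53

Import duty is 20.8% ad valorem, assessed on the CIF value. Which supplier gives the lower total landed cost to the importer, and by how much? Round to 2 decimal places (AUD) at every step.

Supplier A is cheaper by AUD 11693.33

Supplier A (CIF):
The CIF price already equals the CIF value: 97340.72
Import duty = 97340.72 × 20.8% = 20246.87
Buyer bears (A): 902.70 + 78.64 + 1254.53 = 2235.87
Landed cost (A) = invoice 97340.72 + 2235.87 + duty 20246.87 = 119823.46
Supplier B (CFR):
CIF value = CFR price + insurance = 106846.74 + 173.89 = 107020.63
Import duty = 107020.63 × 20.8% = 22260.29
Buyer bears (B): 173.89 + 902.70 + 78.64 + 1254.53 = 2409.76
Landed cost (B) = invoice 106846.74 + 2409.76 + duty 22260.29 = 131516.79
Difference = |119823.46 − 131516.79| = 11693.33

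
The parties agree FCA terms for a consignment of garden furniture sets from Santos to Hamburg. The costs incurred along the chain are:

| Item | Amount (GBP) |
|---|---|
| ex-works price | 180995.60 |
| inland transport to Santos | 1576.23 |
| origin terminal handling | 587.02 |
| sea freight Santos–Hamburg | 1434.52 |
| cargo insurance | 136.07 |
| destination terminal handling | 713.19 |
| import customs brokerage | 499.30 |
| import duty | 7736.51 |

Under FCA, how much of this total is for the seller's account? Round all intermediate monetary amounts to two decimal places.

Seller's account: GBP 182571.83

FCA: the seller delivers export-cleared goods to the carrier; the buyer bears costs from that point.
Seller's account: goods 180995.60 + inland to port 1576.23 = 182571.83
Buyer's account: origin terminal 587.02 + freight 1434.52 + insurance 136.07 + destination terminal 713.19 + brokerage 499.30 + duty 7736.51 = 11106.61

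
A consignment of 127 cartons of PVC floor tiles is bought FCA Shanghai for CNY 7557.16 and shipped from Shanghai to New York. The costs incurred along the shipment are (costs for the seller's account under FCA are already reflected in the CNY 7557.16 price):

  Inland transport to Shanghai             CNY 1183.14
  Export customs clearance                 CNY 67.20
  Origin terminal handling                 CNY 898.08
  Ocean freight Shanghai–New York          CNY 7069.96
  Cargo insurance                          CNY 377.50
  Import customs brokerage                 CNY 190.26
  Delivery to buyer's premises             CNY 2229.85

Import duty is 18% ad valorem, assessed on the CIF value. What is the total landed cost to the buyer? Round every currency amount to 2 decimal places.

Total landed cost: CNY 21185.30

FCA: the seller delivers export-cleared goods to the carrier; the buyer bears costs from that point.
Already in the invoice (seller's account under FCA): inland to port, export clearance — exclude.
CIF value = FCA price + origin terminal + freight + insurance = 7557.16 + 898.08 + 7069.96 + 377.50 = 15902.70
Import duty = 15902.70 × 18% = 2862.49
Buyer bears: origin terminal 898.08 + freight 7069.96 + insurance 377.50 + brokerage 190.26 + delivery 2229.85 + duty 2862.49 = 13628.14
Landed cost = invoice 7557.16 + 13628.14 = 21185.30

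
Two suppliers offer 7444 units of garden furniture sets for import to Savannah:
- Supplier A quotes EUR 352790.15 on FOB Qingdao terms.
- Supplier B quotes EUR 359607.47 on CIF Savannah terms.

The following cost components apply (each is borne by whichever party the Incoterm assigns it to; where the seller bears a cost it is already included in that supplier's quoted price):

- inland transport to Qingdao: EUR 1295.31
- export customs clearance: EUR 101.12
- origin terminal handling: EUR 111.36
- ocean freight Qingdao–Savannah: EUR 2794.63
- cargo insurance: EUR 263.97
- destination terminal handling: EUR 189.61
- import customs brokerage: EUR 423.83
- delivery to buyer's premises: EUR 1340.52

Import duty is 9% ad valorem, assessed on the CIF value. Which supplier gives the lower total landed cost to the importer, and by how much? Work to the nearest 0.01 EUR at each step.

Supplier A (FOB):
CIF value = FOB price + freight + insurance = 352790.15 + 2794.63 + 263.97 = 355848.75
Import duty = 355848.75 × 9% = 32026.39
Buyer bears (A): 2794.63 + 263.97 + 189.61 + 423.83 + 1340.52 = 5012.56
Landed cost (A) = invoice 352790.15 + 5012.56 + duty 32026.39 = 389829.10
Supplier B (CIF):
The CIF price already equals the CIF value: 359607.47
Import duty = 359607.47 × 9% = 32364.67
Buyer bears (B): 189.61 + 423.83 + 1340.52 = 1953.96
Landed cost (B) = invoice 359607.47 + 1953.96 + duty 32364.67 = 393926.10
Difference = |389829.10 − 393926.10| = 4097.00

Supplier A is cheaper by EUR 4097.00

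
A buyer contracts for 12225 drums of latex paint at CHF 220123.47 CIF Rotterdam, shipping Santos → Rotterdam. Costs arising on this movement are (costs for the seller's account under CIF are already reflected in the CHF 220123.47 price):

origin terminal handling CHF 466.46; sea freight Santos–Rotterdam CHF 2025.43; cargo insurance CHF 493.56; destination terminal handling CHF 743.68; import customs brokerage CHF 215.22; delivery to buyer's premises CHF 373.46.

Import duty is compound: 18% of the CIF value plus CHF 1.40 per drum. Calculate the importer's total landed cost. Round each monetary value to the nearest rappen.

Total landed cost: CHF 278193.05

CIF: the seller pays costs through ocean freight and marine insurance to the destination port.
Already in the invoice (seller's account under CIF): origin terminal, freight, insurance — exclude.
The CIF price already equals the CIF value: 220123.47
Ad valorem component: 220123.47 × 18% = 39622.22
Specific component: 12225 × 1.40 = 17115.00
Import duty = 39622.22 + 17115.00 = 56737.22
Buyer bears: destination terminal 743.68 + brokerage 215.22 + delivery 373.46 + duty 56737.22 = 58069.58
Landed cost = invoice 220123.47 + 58069.58 = 278193.05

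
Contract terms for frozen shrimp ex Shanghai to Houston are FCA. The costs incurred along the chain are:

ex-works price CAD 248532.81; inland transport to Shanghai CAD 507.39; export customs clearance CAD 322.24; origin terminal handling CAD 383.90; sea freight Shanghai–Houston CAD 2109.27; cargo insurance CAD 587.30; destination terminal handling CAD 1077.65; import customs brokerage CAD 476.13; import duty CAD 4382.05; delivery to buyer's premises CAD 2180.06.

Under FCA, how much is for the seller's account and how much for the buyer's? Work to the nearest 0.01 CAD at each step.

FCA: the seller delivers export-cleared goods to the carrier; the buyer bears costs from that point.
Seller's account: goods 248532.81 + inland to port 507.39 + export clearance 322.24 = 249362.44
Buyer's account: origin terminal 383.90 + freight 2109.27 + insurance 587.30 + destination terminal 1077.65 + brokerage 476.13 + duty 4382.05 + delivery 2180.06 = 11196.36

Seller: CAD 249362.44; buyer: CAD 11196.36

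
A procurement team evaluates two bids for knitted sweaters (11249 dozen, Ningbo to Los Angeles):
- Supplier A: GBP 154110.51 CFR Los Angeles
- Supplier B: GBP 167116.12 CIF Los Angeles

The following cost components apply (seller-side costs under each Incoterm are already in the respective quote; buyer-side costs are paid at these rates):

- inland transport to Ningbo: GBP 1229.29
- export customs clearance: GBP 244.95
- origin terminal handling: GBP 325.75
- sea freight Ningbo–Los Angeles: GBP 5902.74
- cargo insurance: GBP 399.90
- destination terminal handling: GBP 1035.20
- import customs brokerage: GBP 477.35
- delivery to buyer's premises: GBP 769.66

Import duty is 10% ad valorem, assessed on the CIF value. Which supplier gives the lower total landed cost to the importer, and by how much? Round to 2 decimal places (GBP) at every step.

Supplier A is cheaper by GBP 13866.28

Supplier A (CFR):
CIF value = CFR price + insurance = 154110.51 + 399.90 = 154510.41
Import duty = 154510.41 × 10% = 15451.04
Buyer bears (A): 399.90 + 1035.20 + 477.35 + 769.66 = 2682.11
Landed cost (A) = invoice 154110.51 + 2682.11 + duty 15451.04 = 172243.66
Supplier B (CIF):
The CIF price already equals the CIF value: 167116.12
Import duty = 167116.12 × 10% = 16711.61
Buyer bears (B): 1035.20 + 477.35 + 769.66 = 2282.21
Landed cost (B) = invoice 167116.12 + 2282.21 + duty 16711.61 = 186109.94
Difference = |172243.66 − 186109.94| = 13866.28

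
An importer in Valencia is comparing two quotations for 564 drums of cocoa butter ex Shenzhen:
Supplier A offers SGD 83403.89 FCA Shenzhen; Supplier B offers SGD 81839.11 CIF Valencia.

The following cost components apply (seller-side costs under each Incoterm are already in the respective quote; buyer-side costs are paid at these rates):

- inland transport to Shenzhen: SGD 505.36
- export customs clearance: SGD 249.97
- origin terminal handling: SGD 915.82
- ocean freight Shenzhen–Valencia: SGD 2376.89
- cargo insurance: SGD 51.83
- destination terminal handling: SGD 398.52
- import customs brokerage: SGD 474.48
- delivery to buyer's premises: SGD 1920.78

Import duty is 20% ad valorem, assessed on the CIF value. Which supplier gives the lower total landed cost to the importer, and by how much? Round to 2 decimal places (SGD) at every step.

Supplier A (FCA):
CIF value = FCA price + origin terminal + freight + insurance = 83403.89 + 915.82 + 2376.89 + 51.83 = 86748.43
Import duty = 86748.43 × 20% = 17349.69
Buyer bears (A): 915.82 + 2376.89 + 51.83 + 398.52 + 474.48 + 1920.78 = 6138.32
Landed cost (A) = invoice 83403.89 + 6138.32 + duty 17349.69 = 106891.90
Supplier B (CIF):
The CIF price already equals the CIF value: 81839.11
Import duty = 81839.11 × 20% = 16367.82
Buyer bears (B): 398.52 + 474.48 + 1920.78 = 2793.78
Landed cost (B) = invoice 81839.11 + 2793.78 + duty 16367.82 = 101000.71
Difference = |106891.90 − 101000.71| = 5891.19

Supplier B is cheaper by SGD 5891.19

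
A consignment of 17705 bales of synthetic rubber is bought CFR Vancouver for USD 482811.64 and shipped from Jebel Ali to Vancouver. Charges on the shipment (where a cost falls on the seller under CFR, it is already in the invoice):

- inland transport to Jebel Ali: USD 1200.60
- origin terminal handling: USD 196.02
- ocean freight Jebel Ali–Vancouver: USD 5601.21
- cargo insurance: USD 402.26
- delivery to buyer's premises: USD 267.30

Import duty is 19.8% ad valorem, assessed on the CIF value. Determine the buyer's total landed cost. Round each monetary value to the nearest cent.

Total landed cost: USD 579157.55

CFR: the seller pays costs through ocean freight to the destination port, but not insurance.
Already in the invoice (seller's account under CFR): inland to port, origin terminal, freight — exclude.
CIF value = CFR price + insurance = 482811.64 + 402.26 = 483213.90
Import duty = 483213.90 × 19.8% = 95676.35
Buyer bears: insurance 402.26 + delivery 267.30 + duty 95676.35 = 96345.91
Landed cost = invoice 482811.64 + 96345.91 = 579157.55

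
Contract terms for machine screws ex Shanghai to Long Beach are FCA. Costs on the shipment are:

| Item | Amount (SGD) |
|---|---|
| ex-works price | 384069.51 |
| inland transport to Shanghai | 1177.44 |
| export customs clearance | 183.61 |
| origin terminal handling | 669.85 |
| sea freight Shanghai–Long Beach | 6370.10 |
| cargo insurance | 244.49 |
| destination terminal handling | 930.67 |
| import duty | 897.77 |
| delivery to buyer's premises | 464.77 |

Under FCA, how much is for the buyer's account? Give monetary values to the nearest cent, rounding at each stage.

FCA: the seller delivers export-cleared goods to the carrier; the buyer bears costs from that point.
Seller's account: goods 384069.51 + inland to port 1177.44 + export clearance 183.61 = 385430.56
Buyer's account: origin terminal 669.85 + freight 6370.10 + insurance 244.49 + destination terminal 930.67 + duty 897.77 + delivery 464.77 = 9577.65

Buyer's account: SGD 9577.65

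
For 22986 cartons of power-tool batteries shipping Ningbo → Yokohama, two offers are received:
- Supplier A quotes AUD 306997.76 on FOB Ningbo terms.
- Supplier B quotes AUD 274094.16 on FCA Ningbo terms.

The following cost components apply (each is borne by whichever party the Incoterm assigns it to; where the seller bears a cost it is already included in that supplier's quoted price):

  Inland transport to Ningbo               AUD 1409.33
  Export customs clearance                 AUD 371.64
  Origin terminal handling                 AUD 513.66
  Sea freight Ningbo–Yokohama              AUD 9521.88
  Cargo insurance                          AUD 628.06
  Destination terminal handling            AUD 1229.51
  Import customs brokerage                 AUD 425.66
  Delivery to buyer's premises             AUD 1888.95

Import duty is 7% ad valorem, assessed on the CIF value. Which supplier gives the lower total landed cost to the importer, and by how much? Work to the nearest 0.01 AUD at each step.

Supplier B is cheaper by AUD 34657.24

Supplier A (FOB):
CIF value = FOB price + freight + insurance = 306997.76 + 9521.88 + 628.06 = 317147.70
Import duty = 317147.70 × 7% = 22200.34
Buyer bears (A): 9521.88 + 628.06 + 1229.51 + 425.66 + 1888.95 = 13694.06
Landed cost (A) = invoice 306997.76 + 13694.06 + duty 22200.34 = 342892.16
Supplier B (FCA):
CIF value = FCA price + origin terminal + freight + insurance = 274094.16 + 513.66 + 9521.88 + 628.06 = 284757.76
Import duty = 284757.76 × 7% = 19933.04
Buyer bears (B): 513.66 + 9521.88 + 628.06 + 1229.51 + 425.66 + 1888.95 = 14207.72
Landed cost (B) = invoice 274094.16 + 14207.72 + duty 19933.04 = 308234.92
Difference = |342892.16 − 308234.92| = 34657.24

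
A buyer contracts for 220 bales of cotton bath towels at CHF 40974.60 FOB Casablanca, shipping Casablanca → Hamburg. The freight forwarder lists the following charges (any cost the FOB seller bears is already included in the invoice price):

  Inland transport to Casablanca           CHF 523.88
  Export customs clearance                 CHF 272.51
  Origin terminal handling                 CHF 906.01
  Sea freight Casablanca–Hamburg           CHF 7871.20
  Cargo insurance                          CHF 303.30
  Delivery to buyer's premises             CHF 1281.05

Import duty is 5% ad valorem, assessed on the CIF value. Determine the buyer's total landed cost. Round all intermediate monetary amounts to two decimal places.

Total landed cost: CHF 52887.61

FOB: the seller bears costs until goods are on board at the origin port; the buyer bears freight, insurance and all costs thereafter.
Already in the invoice (seller's account under FOB): inland to port, export clearance, origin terminal — exclude.
CIF value = FOB price + freight + insurance = 40974.60 + 7871.20 + 303.30 = 49149.10
Import duty = 49149.10 × 5% = 2457.46
Buyer bears: freight 7871.20 + insurance 303.30 + delivery 1281.05 + duty 2457.46 = 11913.01
Landed cost = invoice 40974.60 + 11913.01 = 52887.61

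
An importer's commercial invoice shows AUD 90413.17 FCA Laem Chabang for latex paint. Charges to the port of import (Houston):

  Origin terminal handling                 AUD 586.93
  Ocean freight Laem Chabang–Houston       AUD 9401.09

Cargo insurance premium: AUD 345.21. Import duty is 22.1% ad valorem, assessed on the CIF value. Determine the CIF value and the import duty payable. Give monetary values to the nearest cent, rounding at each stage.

CIF value: AUD 100746.40; import duty: AUD 22264.95

CIF = FCA price + pre-shipment costs + freight + insurance
CIF = 90413.17 + 586.93 + 9401.09 + 345.21 = 100746.40
Import duty = 100746.40 × 22.1% = 22264.95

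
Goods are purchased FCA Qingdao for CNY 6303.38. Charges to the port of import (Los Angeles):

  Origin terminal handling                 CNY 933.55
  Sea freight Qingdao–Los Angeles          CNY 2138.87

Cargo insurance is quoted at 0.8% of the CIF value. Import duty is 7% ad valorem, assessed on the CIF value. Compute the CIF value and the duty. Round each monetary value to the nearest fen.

CIF value: CNY 9451.41; import duty: CNY 661.60

Let C be the CIF value. C = FCA price + pre-shipment costs + freight + 0.8% × C
C − 0.8% × C = 6303.38 + 933.55 + 2138.87
0.992 × C = 9375.80
C = 9375.80 / 0.992 = 9451.41
Insurance premium = 0.8% × 9451.41 = 75.61
Import duty = 9451.41 × 7% = 661.60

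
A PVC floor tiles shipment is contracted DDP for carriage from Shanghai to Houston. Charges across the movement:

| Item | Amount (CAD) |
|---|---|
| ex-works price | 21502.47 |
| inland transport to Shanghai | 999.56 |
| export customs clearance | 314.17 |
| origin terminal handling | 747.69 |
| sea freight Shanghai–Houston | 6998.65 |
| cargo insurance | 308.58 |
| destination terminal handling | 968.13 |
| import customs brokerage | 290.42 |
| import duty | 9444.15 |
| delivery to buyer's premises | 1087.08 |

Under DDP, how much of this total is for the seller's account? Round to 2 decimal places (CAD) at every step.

DDP: the seller bears all costs including import duty.
Seller's account: goods 21502.47 + inland to port 999.56 + export clearance 314.17 + origin terminal 747.69 + freight 6998.65 + insurance 308.58 + destination terminal 968.13 + brokerage 290.42 + duty 9444.15 + delivery 1087.08 = 42660.90
Buyer's account: 0.00

Seller's account: CAD 42660.90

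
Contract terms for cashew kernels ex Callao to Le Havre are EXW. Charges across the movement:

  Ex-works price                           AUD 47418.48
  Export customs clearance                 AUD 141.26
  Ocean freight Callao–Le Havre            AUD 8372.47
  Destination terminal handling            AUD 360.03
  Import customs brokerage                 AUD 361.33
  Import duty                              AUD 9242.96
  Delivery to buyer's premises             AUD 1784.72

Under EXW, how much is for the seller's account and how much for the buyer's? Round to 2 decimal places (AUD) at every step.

EXW: the seller makes goods available at their premises; the buyer bears all onward costs.
Seller's account: goods 47418.48 = 47418.48
Buyer's account: export clearance 141.26 + freight 8372.47 + destination terminal 360.03 + brokerage 361.33 + duty 9242.96 + delivery 1784.72 = 20262.77

Seller: AUD 47418.48; buyer: AUD 20262.77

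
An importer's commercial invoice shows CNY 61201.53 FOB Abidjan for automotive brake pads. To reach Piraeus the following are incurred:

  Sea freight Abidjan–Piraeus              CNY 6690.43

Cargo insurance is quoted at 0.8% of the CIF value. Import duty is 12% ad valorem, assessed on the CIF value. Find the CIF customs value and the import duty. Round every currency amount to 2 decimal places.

Let C be the CIF value. C = FOB price + freight + 0.8% × C
C − 0.8% × C = 61201.53 + 6690.43
0.992 × C = 67891.96
C = 67891.96 / 0.992 = 68439.48
Insurance premium = 0.8% × 68439.48 = 547.52
Import duty = 68439.48 × 12% = 8212.74

CIF value: CNY 68439.48; import duty: CNY 8212.74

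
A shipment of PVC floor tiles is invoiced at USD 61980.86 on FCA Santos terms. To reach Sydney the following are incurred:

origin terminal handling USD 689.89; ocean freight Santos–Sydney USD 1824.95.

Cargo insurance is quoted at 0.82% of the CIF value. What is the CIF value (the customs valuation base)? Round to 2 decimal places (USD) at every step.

CIF value: USD 65028.94

Let C be the CIF value. C = FCA price + pre-shipment costs + freight + 0.82% × C
C − 0.82% × C = 61980.86 + 689.89 + 1824.95
0.9918 × C = 64495.70
C = 64495.70 / 0.9918 = 65028.94
Insurance premium = 0.82% × 65028.94 = 533.24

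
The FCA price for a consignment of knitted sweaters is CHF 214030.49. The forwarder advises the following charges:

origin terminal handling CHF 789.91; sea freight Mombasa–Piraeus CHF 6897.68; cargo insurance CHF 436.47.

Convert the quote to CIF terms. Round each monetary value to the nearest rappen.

From FCA to CIF, the seller additionally bears: origin terminal, freight, insurance.
CIF price = 214030.49 + 789.91 + 6897.68 + 436.47 = 222154.55

CIF price: CHF 222154.55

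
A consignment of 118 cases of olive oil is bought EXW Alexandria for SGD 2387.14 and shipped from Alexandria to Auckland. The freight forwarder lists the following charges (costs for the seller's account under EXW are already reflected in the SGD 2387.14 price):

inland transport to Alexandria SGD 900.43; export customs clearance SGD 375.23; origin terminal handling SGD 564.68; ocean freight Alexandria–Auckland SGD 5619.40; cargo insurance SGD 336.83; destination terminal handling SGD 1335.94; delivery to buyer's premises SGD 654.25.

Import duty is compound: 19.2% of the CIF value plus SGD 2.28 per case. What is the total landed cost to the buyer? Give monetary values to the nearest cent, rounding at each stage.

Total landed cost: SGD 14398.21

EXW: the seller makes goods available at their premises; the buyer bears all onward costs.
CIF value = EXW price + inland to port + export clearance + origin terminal + freight + insurance = 2387.14 + 900.43 + 375.23 + 564.68 + 5619.40 + 336.83 = 10183.71
Ad valorem component: 10183.71 × 19.2% = 1955.27
Specific component: 118 × 2.28 = 269.04
Import duty = 1955.27 + 269.04 = 2224.31
Buyer bears: inland to port 900.43 + export clearance 375.23 + origin terminal 564.68 + freight 5619.40 + insurance 336.83 + destination terminal 1335.94 + delivery 654.25 + duty 2224.31 = 12011.07
Landed cost = invoice 2387.14 + 12011.07 = 14398.21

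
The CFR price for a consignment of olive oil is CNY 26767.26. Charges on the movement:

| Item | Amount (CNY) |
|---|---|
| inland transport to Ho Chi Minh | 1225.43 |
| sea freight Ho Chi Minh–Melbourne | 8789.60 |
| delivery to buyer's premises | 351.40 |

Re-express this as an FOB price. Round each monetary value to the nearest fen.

FOB price: CNY 17977.66

Not relevant to the conversion: inland to port — on the seller under both CFR and FOB; already in the CFR price and stays in the FOB price. delivery — on the buyer under both terms; not part of either seller's price.
From CFR to FOB, the seller no longer bears: freight.
FOB price = 26767.26 − 8789.60 = 17977.66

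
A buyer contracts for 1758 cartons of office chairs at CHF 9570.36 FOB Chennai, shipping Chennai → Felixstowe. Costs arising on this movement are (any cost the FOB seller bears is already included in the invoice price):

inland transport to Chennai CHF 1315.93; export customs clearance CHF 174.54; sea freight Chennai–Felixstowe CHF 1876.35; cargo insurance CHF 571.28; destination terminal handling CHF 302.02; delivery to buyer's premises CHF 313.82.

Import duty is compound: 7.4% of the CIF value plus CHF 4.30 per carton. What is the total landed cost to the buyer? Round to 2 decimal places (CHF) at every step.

FOB: the seller bears costs until goods are on board at the origin port; the buyer bears freight, insurance and all costs thereafter.
Already in the invoice (seller's account under FOB): inland to port, export clearance — exclude.
CIF value = FOB price + freight + insurance = 9570.36 + 1876.35 + 571.28 = 12017.99
Ad valorem component: 12017.99 × 7.4% = 889.33
Specific component: 1758 × 4.30 = 7559.40
Import duty = 889.33 + 7559.40 = 8448.73
Buyer bears: freight 1876.35 + insurance 571.28 + destination terminal 302.02 + delivery 313.82 + duty 8448.73 = 11512.20
Landed cost = invoice 9570.36 + 11512.20 = 21082.56

Total landed cost: CHF 21082.56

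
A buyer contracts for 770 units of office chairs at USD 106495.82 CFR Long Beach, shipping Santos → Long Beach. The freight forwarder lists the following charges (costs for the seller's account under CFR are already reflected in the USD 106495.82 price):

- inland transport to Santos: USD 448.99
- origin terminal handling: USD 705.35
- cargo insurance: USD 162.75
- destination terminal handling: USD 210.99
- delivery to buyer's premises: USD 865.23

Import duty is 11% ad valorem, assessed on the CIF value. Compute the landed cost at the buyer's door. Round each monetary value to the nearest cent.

CFR: the seller pays costs through ocean freight to the destination port, but not insurance.
Already in the invoice (seller's account under CFR): inland to port, origin terminal — exclude.
CIF value = CFR price + insurance = 106495.82 + 162.75 = 106658.57
Import duty = 106658.57 × 11% = 11732.44
Buyer bears: insurance 162.75 + destination terminal 210.99 + delivery 865.23 + duty 11732.44 = 12971.41
Landed cost = invoice 106495.82 + 12971.41 = 119467.23

Total landed cost: USD 119467.23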